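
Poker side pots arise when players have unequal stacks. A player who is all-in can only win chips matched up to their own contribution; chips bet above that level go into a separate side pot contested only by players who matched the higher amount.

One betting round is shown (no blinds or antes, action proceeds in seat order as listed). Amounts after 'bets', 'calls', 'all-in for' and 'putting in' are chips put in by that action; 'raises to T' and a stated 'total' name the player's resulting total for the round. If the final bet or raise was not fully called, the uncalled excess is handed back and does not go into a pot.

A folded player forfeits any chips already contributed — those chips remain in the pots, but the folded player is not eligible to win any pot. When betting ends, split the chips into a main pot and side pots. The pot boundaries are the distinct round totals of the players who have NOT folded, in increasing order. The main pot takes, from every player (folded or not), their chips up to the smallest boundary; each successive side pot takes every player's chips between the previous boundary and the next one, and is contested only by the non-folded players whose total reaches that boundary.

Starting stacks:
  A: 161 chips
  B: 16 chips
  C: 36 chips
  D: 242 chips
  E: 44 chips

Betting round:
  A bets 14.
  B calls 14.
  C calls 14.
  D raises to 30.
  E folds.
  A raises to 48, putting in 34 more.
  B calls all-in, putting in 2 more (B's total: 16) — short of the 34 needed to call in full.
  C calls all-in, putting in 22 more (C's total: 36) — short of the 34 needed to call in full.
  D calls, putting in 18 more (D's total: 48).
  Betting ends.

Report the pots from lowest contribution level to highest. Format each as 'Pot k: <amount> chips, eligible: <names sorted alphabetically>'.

Contributions: A=48, B=16, C=36, D=48
Folded: E
Pot levels (distinct totals of non-folded players): 16, 36, 48
Layer 1-16: 16 each from A, B, C, D = 16*4 = 64 chips; eligible A, B, C, D
Layer 17-36: 20 each from A, C, D = 20*3 = 60 chips; eligible A, C, D
Layer 37-48: 12 each from A, D = 12*2 = 24 chips; eligible A, D

Pot 1: 64 chips, eligible: A, B, C, D
Pot 2: 60 chips, eligible: A, C, D
Pot 3: 24 chips, eligible: A, D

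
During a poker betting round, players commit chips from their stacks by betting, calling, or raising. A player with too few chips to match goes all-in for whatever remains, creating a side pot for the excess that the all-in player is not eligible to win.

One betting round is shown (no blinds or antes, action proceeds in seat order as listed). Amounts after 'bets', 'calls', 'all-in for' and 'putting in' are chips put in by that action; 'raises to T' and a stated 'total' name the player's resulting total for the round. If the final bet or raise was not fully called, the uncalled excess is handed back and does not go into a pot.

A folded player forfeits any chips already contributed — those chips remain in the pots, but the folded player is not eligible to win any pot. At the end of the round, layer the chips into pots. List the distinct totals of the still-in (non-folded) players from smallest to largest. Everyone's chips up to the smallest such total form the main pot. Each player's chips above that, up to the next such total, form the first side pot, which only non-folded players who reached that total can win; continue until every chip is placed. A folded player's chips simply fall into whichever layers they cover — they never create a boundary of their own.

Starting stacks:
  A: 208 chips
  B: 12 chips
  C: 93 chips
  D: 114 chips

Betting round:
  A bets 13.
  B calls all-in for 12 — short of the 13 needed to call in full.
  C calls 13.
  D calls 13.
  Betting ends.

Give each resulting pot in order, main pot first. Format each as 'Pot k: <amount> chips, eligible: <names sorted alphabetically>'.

Pot 1: 48 chips, eligible: A, B, C, D
Pot 2: 3 chips, eligible: A, C, D

Derivation:
Contributions: A=13, B=12, C=13, D=13
Pot levels (distinct totals of non-folded players): 12, 13
Layer 1-12: 12 each from A, B, C, D = 12*4 = 48 chips; eligible A, B, C, D
Layer 13-13: 1 each from A, C, D = 1*3 = 3 chips; eligible A, C, D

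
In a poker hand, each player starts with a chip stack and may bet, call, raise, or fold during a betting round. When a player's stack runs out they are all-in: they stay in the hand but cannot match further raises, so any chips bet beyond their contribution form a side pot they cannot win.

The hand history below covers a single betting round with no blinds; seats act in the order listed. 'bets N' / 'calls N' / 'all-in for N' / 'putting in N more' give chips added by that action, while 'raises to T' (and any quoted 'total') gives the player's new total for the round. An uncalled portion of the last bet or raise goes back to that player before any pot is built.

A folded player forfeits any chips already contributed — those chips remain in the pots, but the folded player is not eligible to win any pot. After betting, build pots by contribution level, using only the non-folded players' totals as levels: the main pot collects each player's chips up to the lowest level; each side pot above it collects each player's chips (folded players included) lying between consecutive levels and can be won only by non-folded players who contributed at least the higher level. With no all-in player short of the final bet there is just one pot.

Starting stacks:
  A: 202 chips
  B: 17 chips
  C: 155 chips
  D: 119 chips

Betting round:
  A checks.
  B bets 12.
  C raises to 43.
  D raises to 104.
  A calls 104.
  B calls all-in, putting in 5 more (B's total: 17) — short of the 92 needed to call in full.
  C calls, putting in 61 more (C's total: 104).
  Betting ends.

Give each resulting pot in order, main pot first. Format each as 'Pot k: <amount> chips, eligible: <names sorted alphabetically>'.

Contributions: A=104, B=17, C=104, D=104
Pot levels (distinct totals of non-folded players): 17, 104
Layer 1-17: 17 each from A, B, C, D = 17*4 = 68 chips; eligible A, B, C, D
Layer 18-104: 87 each from A, C, D = 87*3 = 261 chips; eligible A, C, D

Pot 1: 68 chips, eligible: A, B, C, D
Pot 2: 261 chips, eligible: A, C, D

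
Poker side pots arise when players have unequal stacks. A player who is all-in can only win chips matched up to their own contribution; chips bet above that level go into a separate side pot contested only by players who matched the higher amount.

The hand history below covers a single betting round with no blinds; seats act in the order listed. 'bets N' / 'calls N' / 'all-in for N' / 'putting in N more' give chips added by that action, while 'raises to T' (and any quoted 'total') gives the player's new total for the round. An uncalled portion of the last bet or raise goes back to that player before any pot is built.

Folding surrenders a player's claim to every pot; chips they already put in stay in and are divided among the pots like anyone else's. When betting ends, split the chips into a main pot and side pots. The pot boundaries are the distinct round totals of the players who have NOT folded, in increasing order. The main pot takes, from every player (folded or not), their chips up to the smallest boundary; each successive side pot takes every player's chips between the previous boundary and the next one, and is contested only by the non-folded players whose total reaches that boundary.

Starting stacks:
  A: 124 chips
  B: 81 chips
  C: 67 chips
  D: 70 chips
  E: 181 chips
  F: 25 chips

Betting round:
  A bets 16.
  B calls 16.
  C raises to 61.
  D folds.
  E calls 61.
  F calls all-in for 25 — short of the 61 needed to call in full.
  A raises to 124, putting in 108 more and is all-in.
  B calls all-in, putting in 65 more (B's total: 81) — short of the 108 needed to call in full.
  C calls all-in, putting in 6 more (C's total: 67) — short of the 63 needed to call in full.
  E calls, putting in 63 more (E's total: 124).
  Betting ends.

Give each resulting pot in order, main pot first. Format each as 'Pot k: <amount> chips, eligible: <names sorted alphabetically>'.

Pot 1: 125 chips, eligible: A, B, C, E, F
Pot 2: 168 chips, eligible: A, B, C, E
Pot 3: 42 chips, eligible: A, B, E
Pot 4: 86 chips, eligible: A, E

Derivation:
Contributions: A=124, B=81, C=67, E=124, F=25
Folded: D
Pot levels (distinct totals of non-folded players): 25, 67, 81, 124
Layer 1-25: 25 each from A, B, C, E, F = 25*5 = 125 chips; eligible A, B, C, E, F
Layer 26-67: 42 each from A, B, C, E = 42*4 = 168 chips; eligible A, B, C, E
Layer 68-81: 14 each from A, B, E = 14*3 = 42 chips; eligible A, B, E
Layer 82-124: 43 each from A, E = 43*2 = 86 chips; eligible A, E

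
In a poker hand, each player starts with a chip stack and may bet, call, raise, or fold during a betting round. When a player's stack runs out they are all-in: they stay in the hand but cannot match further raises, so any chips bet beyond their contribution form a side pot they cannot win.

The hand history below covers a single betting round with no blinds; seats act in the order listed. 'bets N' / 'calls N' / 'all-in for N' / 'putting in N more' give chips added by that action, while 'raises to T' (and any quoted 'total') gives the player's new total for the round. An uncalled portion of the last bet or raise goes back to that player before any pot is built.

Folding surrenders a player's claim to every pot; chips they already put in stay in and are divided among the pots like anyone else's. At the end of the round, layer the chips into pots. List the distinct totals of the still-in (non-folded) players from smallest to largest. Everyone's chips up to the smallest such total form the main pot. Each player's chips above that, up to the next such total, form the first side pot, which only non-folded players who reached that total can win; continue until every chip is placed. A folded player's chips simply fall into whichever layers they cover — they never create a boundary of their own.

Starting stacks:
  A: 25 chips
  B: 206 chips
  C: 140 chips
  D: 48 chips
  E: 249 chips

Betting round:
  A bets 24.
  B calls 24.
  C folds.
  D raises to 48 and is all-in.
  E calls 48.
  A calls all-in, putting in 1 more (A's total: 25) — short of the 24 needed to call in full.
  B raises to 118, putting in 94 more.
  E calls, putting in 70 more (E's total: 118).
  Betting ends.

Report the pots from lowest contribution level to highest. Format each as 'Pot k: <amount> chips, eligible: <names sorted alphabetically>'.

Contributions: A=25, B=118, D=48, E=118
Folded: C
Pot levels (distinct totals of non-folded players): 25, 48, 118
Layer 1-25: 25 each from A, B, D, E = 25*4 = 100 chips; eligible A, B, D, E
Layer 26-48: 23 each from B, D, E = 23*3 = 69 chips; eligible B, D, E
Layer 49-118: 70 each from B, E = 70*2 = 140 chips; eligible B, E

Pot 1: 100 chips, eligible: A, B, D, E
Pot 2: 69 chips, eligible: B, D, E
Pot 3: 140 chips, eligible: B, E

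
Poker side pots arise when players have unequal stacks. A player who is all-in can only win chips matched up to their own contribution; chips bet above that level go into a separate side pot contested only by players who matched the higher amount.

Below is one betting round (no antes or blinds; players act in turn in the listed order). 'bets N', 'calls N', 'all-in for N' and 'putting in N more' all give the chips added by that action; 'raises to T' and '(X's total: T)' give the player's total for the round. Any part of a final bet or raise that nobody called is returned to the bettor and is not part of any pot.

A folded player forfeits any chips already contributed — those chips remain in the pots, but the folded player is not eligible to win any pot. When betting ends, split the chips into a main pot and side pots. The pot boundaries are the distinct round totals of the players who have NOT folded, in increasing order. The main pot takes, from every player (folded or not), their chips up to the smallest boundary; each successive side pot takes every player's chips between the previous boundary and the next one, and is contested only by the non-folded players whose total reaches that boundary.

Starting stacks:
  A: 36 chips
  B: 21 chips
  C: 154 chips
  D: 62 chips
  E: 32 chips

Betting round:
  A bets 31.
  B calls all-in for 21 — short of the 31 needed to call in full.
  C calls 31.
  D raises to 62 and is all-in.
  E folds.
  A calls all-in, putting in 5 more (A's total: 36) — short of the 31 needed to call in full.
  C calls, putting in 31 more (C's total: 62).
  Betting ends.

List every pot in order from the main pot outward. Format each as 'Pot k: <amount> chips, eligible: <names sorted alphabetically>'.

Pot 1: 84 chips, eligible: A, B, C, D
Pot 2: 45 chips, eligible: A, C, D
Pot 3: 52 chips, eligible: C, D

Derivation:
Contributions: A=36, B=21, C=62, D=62
Folded: E
Pot levels (distinct totals of non-folded players): 21, 36, 62
Layer 1-21: 21 each from A, B, C, D = 21*4 = 84 chips; eligible A, B, C, D
Layer 22-36: 15 each from A, C, D = 15*3 = 45 chips; eligible A, C, D
Layer 37-62: 26 each from C, D = 26*2 = 52 chips; eligible C, D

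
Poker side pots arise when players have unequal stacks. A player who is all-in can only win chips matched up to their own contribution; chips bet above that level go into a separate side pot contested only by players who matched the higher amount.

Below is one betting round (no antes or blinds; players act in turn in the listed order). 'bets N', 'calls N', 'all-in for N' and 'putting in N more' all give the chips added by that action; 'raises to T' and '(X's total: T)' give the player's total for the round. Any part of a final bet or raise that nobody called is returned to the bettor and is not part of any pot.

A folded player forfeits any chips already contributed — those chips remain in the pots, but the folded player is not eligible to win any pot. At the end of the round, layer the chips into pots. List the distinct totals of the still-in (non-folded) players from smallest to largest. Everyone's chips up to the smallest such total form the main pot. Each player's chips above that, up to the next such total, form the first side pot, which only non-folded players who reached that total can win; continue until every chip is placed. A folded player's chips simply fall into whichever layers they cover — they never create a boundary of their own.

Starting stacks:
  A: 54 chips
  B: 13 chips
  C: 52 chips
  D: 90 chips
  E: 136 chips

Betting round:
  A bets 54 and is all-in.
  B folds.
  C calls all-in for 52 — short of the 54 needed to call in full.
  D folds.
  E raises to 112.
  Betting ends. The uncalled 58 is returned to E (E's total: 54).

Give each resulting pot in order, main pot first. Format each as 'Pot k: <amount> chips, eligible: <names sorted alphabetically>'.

Pot 1: 156 chips, eligible: A, C, E
Pot 2: 4 chips, eligible: A, E

Derivation:
Contributions (after 58 returned to E): A=54, C=52, E=54
Folded: B, D
Pot levels (distinct totals of non-folded players): 52, 54
Layer 1-52: 52 each from A, C, E = 52*3 = 156 chips; eligible A, C, E
Layer 53-54: 2 each from A, E = 2*2 = 4 chips; eligible A, E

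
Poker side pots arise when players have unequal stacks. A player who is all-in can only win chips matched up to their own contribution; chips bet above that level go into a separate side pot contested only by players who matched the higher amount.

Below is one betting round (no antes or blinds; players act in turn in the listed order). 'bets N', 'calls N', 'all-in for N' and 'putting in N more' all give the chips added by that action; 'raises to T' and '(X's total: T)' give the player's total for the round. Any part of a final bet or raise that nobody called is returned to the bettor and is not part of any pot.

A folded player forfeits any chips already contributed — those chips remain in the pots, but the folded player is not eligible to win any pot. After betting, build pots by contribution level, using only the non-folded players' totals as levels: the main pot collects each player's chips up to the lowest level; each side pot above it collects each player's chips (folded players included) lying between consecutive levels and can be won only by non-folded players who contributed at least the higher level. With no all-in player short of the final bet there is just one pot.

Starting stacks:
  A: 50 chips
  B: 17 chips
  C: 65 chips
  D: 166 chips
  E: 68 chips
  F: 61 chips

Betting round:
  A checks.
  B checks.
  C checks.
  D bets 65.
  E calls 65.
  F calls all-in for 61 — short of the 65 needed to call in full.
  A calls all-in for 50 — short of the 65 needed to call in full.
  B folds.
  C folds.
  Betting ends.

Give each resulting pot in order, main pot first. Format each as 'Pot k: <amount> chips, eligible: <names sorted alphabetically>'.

Pot 1: 200 chips, eligible: A, D, E, F
Pot 2: 33 chips, eligible: D, E, F
Pot 3: 8 chips, eligible: D, E

Derivation:
Contributions: A=50, D=65, E=65, F=61
Folded: B, C
Pot levels (distinct totals of non-folded players): 50, 61, 65
Layer 1-50: 50 each from A, D, E, F = 50*4 = 200 chips; eligible A, D, E, F
Layer 51-61: 11 each from D, E, F = 11*3 = 33 chips; eligible D, E, F
Layer 62-65: 4 each from D, E = 4*2 = 8 chips; eligible D, E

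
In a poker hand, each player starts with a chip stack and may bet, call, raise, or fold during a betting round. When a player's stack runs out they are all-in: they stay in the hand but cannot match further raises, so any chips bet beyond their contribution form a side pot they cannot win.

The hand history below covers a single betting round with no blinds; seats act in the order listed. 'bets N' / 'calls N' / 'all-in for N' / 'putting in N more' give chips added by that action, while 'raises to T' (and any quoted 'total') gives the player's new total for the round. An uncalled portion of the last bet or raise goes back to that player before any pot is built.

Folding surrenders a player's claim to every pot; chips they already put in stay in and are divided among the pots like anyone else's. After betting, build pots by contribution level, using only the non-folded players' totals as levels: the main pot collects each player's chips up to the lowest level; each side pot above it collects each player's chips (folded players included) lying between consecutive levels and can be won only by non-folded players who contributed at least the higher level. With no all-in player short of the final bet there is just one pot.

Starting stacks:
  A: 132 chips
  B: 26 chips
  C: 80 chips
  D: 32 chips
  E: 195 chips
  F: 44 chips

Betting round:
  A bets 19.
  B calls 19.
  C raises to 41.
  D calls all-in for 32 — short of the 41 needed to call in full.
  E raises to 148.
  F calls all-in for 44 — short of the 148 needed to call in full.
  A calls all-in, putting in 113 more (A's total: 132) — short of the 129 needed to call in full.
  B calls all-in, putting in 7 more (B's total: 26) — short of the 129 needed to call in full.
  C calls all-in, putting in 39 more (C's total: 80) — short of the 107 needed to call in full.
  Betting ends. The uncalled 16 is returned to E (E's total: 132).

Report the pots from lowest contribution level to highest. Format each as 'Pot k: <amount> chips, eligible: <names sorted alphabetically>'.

Pot 1: 156 chips, eligible: A, B, C, D, E, F
Pot 2: 30 chips, eligible: A, C, D, E, F
Pot 3: 48 chips, eligible: A, C, E, F
Pot 4: 108 chips, eligible: A, C, E
Pot 5: 104 chips, eligible: A, E

Derivation:
Contributions (after 16 returned to E): A=132, B=26, C=80, D=32, E=132, F=44
Pot levels (distinct totals of non-folded players): 26, 32, 44, 80, 132
Layer 1-26: 26 each from A, B, C, D, E, F = 26*6 = 156 chips; eligible A, B, C, D, E, F
Layer 27-32: 6 each from A, C, D, E, F = 6*5 = 30 chips; eligible A, C, D, E, F
Layer 33-44: 12 each from A, C, E, F = 12*4 = 48 chips; eligible A, C, E, F
Layer 45-80: 36 each from A, C, E = 36*3 = 108 chips; eligible A, C, E
Layer 81-132: 52 each from A, E = 52*2 = 104 chips; eligible A, E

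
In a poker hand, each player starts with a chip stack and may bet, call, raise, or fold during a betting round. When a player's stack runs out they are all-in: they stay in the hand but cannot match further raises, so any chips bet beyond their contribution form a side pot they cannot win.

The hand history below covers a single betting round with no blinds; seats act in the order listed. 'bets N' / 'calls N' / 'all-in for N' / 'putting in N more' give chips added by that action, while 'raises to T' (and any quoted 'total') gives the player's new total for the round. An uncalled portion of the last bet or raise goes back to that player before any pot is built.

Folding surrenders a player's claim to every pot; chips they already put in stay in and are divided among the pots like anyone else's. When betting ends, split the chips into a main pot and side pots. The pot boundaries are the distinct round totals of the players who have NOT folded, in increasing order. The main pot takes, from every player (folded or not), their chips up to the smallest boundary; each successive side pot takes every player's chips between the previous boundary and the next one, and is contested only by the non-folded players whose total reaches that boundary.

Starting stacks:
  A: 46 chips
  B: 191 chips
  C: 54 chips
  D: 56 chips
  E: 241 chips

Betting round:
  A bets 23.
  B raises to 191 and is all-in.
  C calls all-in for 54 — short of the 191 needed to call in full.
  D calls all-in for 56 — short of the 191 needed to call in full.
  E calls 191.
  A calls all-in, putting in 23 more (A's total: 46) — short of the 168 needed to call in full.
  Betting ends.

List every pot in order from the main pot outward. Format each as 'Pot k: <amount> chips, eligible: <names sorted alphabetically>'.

Pot 1: 230 chips, eligible: A, B, C, D, E
Pot 2: 32 chips, eligible: B, C, D, E
Pot 3: 6 chips, eligible: B, D, E
Pot 4: 270 chips, eligible: B, E

Derivation:
Contributions: A=46, B=191, C=54, D=56, E=191
Pot levels (distinct totals of non-folded players): 46, 54, 56, 191
Layer 1-46: 46 each from A, B, C, D, E = 46*5 = 230 chips; eligible A, B, C, D, E
Layer 47-54: 8 each from B, C, D, E = 8*4 = 32 chips; eligible B, C, D, E
Layer 55-56: 2 each from B, D, E = 2*3 = 6 chips; eligible B, D, E
Layer 57-191: 135 each from B, E = 135*2 = 270 chips; eligible B, E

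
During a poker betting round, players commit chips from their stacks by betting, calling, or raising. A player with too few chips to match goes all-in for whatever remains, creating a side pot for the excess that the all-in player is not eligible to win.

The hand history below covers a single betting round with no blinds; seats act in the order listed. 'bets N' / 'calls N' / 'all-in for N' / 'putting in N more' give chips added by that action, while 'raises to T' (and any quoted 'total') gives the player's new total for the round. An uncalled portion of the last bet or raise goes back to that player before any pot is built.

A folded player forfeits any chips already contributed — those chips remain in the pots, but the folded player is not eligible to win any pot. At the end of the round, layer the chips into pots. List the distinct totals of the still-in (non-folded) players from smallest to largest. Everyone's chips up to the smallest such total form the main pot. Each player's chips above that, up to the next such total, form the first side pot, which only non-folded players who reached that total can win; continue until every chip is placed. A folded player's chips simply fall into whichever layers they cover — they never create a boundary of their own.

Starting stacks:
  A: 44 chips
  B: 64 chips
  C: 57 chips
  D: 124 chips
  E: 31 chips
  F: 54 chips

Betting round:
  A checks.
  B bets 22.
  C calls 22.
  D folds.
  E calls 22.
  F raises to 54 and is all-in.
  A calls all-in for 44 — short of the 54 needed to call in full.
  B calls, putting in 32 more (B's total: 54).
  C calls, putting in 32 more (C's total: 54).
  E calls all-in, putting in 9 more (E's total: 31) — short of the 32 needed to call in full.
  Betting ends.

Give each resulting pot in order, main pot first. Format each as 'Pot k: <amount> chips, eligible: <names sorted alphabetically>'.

Pot 1: 155 chips, eligible: A, B, C, E, F
Pot 2: 52 chips, eligible: A, B, C, F
Pot 3: 30 chips, eligible: B, C, F

Derivation:
Contributions: A=44, B=54, C=54, E=31, F=54
Folded: D
Pot levels (distinct totals of non-folded players): 31, 44, 54
Layer 1-31: 31 each from A, B, C, E, F = 31*5 = 155 chips; eligible A, B, C, E, F
Layer 32-44: 13 each from A, B, C, F = 13*4 = 52 chips; eligible A, B, C, F
Layer 45-54: 10 each from B, C, F = 10*3 = 30 chips; eligible B, C, F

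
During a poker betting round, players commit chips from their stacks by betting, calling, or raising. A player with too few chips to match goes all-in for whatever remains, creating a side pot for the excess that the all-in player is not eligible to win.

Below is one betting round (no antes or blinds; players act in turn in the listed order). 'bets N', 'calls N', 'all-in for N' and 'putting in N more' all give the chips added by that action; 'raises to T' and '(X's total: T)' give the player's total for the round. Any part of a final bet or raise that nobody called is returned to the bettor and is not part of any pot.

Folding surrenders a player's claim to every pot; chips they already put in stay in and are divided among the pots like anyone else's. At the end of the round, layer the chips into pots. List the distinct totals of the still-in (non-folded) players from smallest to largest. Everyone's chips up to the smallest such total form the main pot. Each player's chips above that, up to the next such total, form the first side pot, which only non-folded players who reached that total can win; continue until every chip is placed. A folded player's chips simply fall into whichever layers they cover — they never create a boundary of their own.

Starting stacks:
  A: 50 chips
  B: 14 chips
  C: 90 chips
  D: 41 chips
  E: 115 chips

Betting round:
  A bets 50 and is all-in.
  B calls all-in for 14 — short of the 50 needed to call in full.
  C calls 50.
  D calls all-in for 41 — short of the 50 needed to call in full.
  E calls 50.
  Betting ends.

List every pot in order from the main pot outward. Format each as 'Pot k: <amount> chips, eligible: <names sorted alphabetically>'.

Contributions: A=50, B=14, C=50, D=41, E=50
Pot levels (distinct totals of non-folded players): 14, 41, 50
Layer 1-14: 14 each from A, B, C, D, E = 14*5 = 70 chips; eligible A, B, C, D, E
Layer 15-41: 27 each from A, C, D, E = 27*4 = 108 chips; eligible A, C, D, E
Layer 42-50: 9 each from A, C, E = 9*3 = 27 chips; eligible A, C, E

Pot 1: 70 chips, eligible: A, B, C, D, E
Pot 2: 108 chips, eligible: A, C, D, E
Pot 3: 27 chips, eligible: A, C, E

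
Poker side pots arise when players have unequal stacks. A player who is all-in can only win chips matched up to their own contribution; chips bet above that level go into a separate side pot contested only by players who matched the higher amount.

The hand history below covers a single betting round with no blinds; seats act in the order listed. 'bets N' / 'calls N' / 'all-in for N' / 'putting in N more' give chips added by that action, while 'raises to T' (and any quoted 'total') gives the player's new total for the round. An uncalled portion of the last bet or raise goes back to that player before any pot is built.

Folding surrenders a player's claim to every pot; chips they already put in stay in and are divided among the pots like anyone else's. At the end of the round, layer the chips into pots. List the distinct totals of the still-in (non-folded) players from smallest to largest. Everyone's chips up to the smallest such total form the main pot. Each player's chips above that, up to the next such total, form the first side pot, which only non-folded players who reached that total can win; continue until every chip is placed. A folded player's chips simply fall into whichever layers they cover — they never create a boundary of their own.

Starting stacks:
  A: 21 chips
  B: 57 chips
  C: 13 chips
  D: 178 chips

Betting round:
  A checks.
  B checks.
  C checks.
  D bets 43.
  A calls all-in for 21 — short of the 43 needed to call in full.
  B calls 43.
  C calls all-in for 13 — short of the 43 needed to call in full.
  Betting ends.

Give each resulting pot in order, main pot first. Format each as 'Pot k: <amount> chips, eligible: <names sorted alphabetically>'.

Pot 1: 52 chips, eligible: A, B, C, D
Pot 2: 24 chips, eligible: A, B, D
Pot 3: 44 chips, eligible: B, D

Derivation:
Contributions: A=21, B=43, C=13, D=43
Pot levels (distinct totals of non-folded players): 13, 21, 43
Layer 1-13: 13 each from A, B, C, D = 13*4 = 52 chips; eligible A, B, C, D
Layer 14-21: 8 each from A, B, D = 8*3 = 24 chips; eligible A, B, D
Layer 22-43: 22 each from B, D = 22*2 = 44 chips; eligible B, D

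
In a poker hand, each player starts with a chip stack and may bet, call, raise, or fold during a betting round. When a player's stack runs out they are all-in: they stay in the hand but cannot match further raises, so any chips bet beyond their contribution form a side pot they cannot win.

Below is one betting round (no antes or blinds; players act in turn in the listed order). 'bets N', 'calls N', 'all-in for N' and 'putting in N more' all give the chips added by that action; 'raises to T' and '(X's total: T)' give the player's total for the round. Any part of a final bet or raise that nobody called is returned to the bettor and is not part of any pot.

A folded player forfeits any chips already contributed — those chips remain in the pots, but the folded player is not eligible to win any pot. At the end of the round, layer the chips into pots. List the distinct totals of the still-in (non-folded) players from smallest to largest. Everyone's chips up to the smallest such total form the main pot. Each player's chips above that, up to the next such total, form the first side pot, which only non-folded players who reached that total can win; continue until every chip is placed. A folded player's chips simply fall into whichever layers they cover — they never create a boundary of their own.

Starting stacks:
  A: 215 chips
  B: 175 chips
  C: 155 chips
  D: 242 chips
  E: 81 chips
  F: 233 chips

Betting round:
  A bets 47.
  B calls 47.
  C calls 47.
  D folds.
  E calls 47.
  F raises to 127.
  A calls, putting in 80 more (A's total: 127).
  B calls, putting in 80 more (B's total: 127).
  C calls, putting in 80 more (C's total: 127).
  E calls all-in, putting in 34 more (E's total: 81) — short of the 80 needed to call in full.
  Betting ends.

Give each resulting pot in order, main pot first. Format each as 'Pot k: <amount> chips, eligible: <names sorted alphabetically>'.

Pot 1: 405 chips, eligible: A, B, C, E, F
Pot 2: 184 chips, eligible: A, B, C, F

Derivation:
Contributions: A=127, B=127, C=127, E=81, F=127
Folded: D
Pot levels (distinct totals of non-folded players): 81, 127
Layer 1-81: 81 each from A, B, C, E, F = 81*5 = 405 chips; eligible A, B, C, E, F
Layer 82-127: 46 each from A, B, C, F = 46*4 = 184 chips; eligible A, B, C, F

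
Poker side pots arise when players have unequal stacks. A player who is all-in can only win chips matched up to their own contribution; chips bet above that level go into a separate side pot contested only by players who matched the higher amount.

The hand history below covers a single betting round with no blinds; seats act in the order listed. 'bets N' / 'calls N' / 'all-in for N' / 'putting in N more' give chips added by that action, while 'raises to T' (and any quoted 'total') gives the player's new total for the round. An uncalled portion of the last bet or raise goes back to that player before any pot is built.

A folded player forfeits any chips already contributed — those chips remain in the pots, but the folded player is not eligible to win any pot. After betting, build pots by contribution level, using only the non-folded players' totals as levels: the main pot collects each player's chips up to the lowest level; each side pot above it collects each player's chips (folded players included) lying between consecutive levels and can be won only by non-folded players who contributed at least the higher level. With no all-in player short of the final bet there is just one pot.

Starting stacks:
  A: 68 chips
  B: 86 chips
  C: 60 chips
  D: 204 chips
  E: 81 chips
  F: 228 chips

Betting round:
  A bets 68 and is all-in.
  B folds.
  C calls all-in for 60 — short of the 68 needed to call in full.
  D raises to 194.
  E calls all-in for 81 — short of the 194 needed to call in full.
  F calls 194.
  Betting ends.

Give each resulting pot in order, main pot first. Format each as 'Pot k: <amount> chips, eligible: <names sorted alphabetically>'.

Pot 1: 300 chips, eligible: A, C, D, E, F
Pot 2: 32 chips, eligible: A, D, E, F
Pot 3: 39 chips, eligible: D, E, F
Pot 4: 226 chips, eligible: D, F

Derivation:
Contributions: A=68, C=60, D=194, E=81, F=194
Folded: B
Pot levels (distinct totals of non-folded players): 60, 68, 81, 194
Layer 1-60: 60 each from A, C, D, E, F = 60*5 = 300 chips; eligible A, C, D, E, F
Layer 61-68: 8 each from A, D, E, F = 8*4 = 32 chips; eligible A, D, E, F
Layer 69-81: 13 each from D, E, F = 13*3 = 39 chips; eligible D, E, F
Layer 82-194: 113 each from D, F = 113*2 = 226 chips; eligible D, F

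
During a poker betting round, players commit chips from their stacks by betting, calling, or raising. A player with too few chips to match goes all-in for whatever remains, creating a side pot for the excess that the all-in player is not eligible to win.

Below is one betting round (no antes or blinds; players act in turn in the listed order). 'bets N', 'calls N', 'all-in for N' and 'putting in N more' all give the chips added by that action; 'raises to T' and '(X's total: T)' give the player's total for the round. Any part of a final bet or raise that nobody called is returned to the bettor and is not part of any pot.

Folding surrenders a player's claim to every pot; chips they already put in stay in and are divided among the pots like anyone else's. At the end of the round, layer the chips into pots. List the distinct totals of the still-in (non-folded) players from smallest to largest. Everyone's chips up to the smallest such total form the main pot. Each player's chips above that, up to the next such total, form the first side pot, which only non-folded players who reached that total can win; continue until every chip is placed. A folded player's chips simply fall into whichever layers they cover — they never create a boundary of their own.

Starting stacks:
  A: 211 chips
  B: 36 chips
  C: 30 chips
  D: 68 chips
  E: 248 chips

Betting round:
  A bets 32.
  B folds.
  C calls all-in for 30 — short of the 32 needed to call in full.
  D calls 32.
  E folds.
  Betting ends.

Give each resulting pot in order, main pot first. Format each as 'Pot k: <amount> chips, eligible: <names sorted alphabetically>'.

Contributions: A=32, C=30, D=32
Folded: B, E
Pot levels (distinct totals of non-folded players): 30, 32
Layer 1-30: 30 each from A, C, D = 30*3 = 90 chips; eligible A, C, D
Layer 31-32: 2 each from A, D = 2*2 = 4 chips; eligible A, D

Pot 1: 90 chips, eligible: A, C, D
Pot 2: 4 chips, eligible: A, D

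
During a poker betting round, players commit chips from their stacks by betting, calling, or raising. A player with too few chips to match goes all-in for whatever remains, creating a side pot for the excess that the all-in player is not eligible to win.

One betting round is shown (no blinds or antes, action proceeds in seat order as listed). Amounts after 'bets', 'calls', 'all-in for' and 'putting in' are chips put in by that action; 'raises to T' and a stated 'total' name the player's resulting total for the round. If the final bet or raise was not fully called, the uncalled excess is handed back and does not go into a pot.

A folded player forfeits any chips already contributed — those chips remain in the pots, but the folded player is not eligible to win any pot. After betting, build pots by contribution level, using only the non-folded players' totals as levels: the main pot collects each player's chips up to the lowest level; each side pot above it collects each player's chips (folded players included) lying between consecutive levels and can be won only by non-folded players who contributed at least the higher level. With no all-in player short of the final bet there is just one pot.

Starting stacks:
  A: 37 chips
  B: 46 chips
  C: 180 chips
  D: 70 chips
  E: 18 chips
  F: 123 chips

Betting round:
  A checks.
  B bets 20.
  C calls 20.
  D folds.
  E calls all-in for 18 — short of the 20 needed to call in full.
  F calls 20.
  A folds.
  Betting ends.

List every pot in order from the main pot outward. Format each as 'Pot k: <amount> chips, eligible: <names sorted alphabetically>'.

Pot 1: 72 chips, eligible: B, C, E, F
Pot 2: 6 chips, eligible: B, C, F

Derivation:
Contributions: B=20, C=20, E=18, F=20
Folded: A, D
Pot levels (distinct totals of non-folded players): 18, 20
Layer 1-18: 18 each from B, C, E, F = 18*4 = 72 chips; eligible B, C, E, F
Layer 19-20: 2 each from B, C, F = 2*3 = 6 chips; eligible B, C, F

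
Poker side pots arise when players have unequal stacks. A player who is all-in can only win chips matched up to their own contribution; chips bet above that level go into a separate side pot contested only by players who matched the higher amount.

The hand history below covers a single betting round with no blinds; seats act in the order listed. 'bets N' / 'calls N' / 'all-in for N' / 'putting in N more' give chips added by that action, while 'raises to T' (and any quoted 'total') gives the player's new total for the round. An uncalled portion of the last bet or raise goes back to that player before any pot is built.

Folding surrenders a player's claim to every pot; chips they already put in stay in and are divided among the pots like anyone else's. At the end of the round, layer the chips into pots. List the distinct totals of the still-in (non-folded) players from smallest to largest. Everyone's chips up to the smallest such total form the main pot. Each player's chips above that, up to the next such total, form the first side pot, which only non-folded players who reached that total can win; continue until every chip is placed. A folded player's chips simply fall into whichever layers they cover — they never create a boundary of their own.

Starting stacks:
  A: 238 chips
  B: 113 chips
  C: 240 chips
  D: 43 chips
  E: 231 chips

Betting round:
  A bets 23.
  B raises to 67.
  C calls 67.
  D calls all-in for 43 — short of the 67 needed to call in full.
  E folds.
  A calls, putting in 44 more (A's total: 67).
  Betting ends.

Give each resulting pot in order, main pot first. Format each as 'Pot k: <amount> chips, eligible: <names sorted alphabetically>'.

Contributions: A=67, B=67, C=67, D=43
Folded: E
Pot levels (distinct totals of non-folded players): 43, 67
Layer 1-43: 43 each from A, B, C, D = 43*4 = 172 chips; eligible A, B, C, D
Layer 44-67: 24 each from A, B, C = 24*3 = 72 chips; eligible A, B, C

Pot 1: 172 chips, eligible: A, B, C, D
Pot 2: 72 chips, eligible: A, B, C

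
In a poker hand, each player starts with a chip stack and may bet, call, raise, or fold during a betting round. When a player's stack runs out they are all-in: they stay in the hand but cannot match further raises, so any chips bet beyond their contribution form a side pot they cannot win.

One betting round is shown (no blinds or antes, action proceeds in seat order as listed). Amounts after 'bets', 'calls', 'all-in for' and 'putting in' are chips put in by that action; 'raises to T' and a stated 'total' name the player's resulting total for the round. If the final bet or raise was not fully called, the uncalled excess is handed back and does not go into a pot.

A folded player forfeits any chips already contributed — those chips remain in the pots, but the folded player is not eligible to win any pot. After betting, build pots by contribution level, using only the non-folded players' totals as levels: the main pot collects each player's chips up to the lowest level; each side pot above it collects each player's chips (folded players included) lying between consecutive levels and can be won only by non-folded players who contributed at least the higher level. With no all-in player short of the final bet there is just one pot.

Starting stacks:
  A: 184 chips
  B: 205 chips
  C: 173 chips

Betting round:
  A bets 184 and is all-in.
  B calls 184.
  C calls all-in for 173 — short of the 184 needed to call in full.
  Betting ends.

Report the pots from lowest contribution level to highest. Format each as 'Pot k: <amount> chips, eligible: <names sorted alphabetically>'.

Pot 1: 519 chips, eligible: A, B, C
Pot 2: 22 chips, eligible: A, B

Derivation:
Contributions: A=184, B=184, C=173
Pot levels (distinct totals of non-folded players): 173, 184
Layer 1-173: 173 each from A, B, C = 173*3 = 519 chips; eligible A, B, C
Layer 174-184: 11 each from A, B = 11*2 = 22 chips; eligible A, B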